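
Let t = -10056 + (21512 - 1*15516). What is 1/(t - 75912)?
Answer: -1/79972 ≈ -1.2504e-5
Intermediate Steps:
t = -4060 (t = -10056 + (21512 - 15516) = -10056 + 5996 = -4060)
1/(t - 75912) = 1/(-4060 - 75912) = 1/(-79972) = -1/79972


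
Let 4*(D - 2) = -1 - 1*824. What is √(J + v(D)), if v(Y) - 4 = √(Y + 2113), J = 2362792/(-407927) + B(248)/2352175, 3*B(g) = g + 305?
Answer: √(-48488238999555695700828 + 13528217559776172862050*√7635)/164488404210 ≈ 6.4728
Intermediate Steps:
B(g) = 305/3 + g/3 (B(g) = (g + 305)/3 = (305 + g)/3 = 305/3 + g/3)
D = -817/4 (D = 2 + (-1 - 1*824)/4 = 2 + (-1 - 824)/4 = 2 + (¼)*(-825) = 2 - 825/4 = -817/4 ≈ -204.25)
J = -2381839319167/411221010525 (J = 2362792/(-407927) + (305/3 + (⅓)*248)/2352175 = 2362792*(-1/407927) + (305/3 + 248/3)*(1/2352175) = -2362792/407927 + (553/3)*(1/2352175) = -2362792/407927 + 79/1008075 = -2381839319167/411221010525 ≈ -5.7921)
v(Y) = 4 + √(2113 + Y) (v(Y) = 4 + √(Y + 2113) = 4 + √(2113 + Y))
√(J + v(D)) = √(-2381839319167/411221010525 + (4 + √(2113 - 817/4))) = √(-2381839319167/411221010525 + (4 + √(7635/4))) = √(-2381839319167/411221010525 + (4 + √7635/2)) = √(-736955277067/411221010525 + √7635/2)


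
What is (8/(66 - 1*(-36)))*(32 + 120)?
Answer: 608/51 ≈ 11.922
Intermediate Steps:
(8/(66 - 1*(-36)))*(32 + 120) = (8/(66 + 36))*152 = (8/102)*152 = (8*(1/102))*152 = (4/51)*152 = 608/51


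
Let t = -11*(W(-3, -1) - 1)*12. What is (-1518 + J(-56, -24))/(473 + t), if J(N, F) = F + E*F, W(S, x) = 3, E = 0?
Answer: -1542/209 ≈ -7.3780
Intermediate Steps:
J(N, F) = F (J(N, F) = F + 0*F = F + 0 = F)
t = -264 (t = -11*(3 - 1)*12 = -11*2*12 = -22*12 = -264)
(-1518 + J(-56, -24))/(473 + t) = (-1518 - 24)/(473 - 264) = -1542/209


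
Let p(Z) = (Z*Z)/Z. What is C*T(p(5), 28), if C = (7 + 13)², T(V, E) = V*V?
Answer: 10000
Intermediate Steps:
p(Z) = Z (p(Z) = Z²/Z = Z)
T(V, E) = V²
C = 400 (C = 20² = 400)
C*T(p(5), 28) = 400*5² = 400*25 = 10000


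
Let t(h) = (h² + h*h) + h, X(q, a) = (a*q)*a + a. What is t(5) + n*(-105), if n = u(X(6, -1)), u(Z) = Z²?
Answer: -2570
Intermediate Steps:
X(q, a) = a + q*a² (X(q, a) = q*a² + a = a + q*a²)
t(h) = h + 2*h² (t(h) = (h² + h²) + h = 2*h² + h = h + 2*h²)
n = 25 (n = (-(1 - 1*6))² = (-(1 - 6))² = (-1*(-5))² = 5² = 25)
t(5) + n*(-105) = 5*(1 + 2*5) + 25*(-105) = 5*(1 + 10) - 2625 = 5*11 - 2625 = 55 - 2625 = -2570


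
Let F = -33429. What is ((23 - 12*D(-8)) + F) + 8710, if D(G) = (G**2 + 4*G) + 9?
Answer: -25188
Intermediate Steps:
D(G) = 9 + G**2 + 4*G
((23 - 12*D(-8)) + F) + 8710 = ((23 - 12*(9 + (-8)**2 + 4*(-8))) - 33429) + 8710 = ((23 - 12*(9 + 64 - 32)) - 33429) + 8710 = ((23 - 12*41) - 33429) + 8710 = ((23 - 492) - 33429) + 8710 = (-469 - 33429) + 8710 = -33898 + 8710 = -25188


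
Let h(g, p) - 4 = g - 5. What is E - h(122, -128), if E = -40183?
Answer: -40304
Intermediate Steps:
h(g, p) = -1 + g (h(g, p) = 4 + (g - 5) = 4 + (-5 + g) = -1 + g)
E - h(122, -128) = -40183 - (-1 + 122) = -40183 - 1*121 = -40183 - 121 = -40304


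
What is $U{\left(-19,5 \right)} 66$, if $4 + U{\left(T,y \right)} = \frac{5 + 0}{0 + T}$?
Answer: $- \frac{5346}{19} \approx -281.37$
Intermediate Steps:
$U{\left(T,y \right)} = -4 + \frac{5}{T}$ ($U{\left(T,y \right)} = -4 + \frac{5 + 0}{0 + T} = -4 + \frac{5}{T}$)
$U{\left(-19,5 \right)} 66 = \left(-4 + \frac{5}{-19}\right) 66 = \left(-4 + 5 \left(- \frac{1}{19}\right)\right) 66 = \left(-4 - \frac{5}{19}\right) 66 = \left(- \frac{81}{19}\right) 66 = - \frac{5346}{19}$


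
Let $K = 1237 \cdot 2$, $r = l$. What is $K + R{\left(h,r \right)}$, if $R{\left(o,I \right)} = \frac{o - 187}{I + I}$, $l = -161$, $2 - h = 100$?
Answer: $\frac{796913}{322} \approx 2474.9$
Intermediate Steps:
$h = -98$ ($h = 2 - 100 = -98$)
$r = -161$
$K = 2474$
$R{\left(o,I \right)} = \frac{-187 + o}{2 I}$
$K + R{\left(h,r \right)} = 2474 + \frac{-187 - 98}{2 \left(-161\right)} = 2474 + \frac{1}{2} \left(- \frac{1}{161}\right) \left(-285\right) = 2474 + \frac{285}{322} = \frac{796913}{322}$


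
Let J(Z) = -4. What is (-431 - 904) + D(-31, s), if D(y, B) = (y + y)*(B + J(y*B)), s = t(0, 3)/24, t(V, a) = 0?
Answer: -1087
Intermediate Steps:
s = 0 (s = 0/24 = 0*(1/24) = 0)
D(y, B) = 2*y*(-4 + B) (D(y, B) = (y + y)*(B - 4) = (2*y)*(-4 + B) = 2*y*(-4 + B))
(-431 - 904) + D(-31, s) = (-431 - 904) + 2*(-31)*(-4 + 0) = -1335 + 2*(-31)*(-4) = -1335 + 248 = -1087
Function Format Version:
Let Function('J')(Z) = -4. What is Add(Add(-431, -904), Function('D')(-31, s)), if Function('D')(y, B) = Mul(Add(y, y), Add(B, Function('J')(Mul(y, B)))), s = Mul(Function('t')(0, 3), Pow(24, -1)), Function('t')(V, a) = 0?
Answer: -1087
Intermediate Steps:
s = 0 (s = Mul(0, Pow(24, -1)) = Mul(0, Rational(1, 24)) = 0)
Function('D')(y, B) = Mul(2, y, Add(-4, B)) (Function('D')(y, B) = Mul(Add(y, y), Add(B, -4)) = Mul(Mul(2, y), Add(-4, B)) = Mul(2, y, Add(-4, B)))
Add(Add(-431, -904), Function('D')(-31, s)) = Add(Add(-431, -904), Mul(2, -31, Add(-4, 0))) = Add(-1335, Mul(2, -31, -4)) = Add(-1335, 248) = -1087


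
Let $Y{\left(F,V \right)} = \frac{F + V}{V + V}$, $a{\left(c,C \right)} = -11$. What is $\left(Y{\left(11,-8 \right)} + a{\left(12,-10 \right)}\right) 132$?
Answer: $- \frac{5907}{4} \approx -1476.8$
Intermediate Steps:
$Y{\left(F,V \right)} = \frac{F + V}{2 V}$
$\left(Y{\left(11,-8 \right)} + a{\left(12,-10 \right)}\right) 132 = \left(\frac{11 - 8}{2 \left(-8\right)} - 11\right) 132 = \left(\frac{1}{2} \left(- \frac{1}{8}\right) 3 - 11\right) 132 = \left(- \frac{3}{16} - 11\right) 132 = \left(- \frac{179}{16}\right) 132 = - \frac{5907}{4}$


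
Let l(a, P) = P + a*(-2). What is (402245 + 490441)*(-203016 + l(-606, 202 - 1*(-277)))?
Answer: -179720008950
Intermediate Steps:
l(a, P) = P - 2*a
(402245 + 490441)*(-203016 + l(-606, 202 - 1*(-277))) = (402245 + 490441)*(-203016 + ((202 - 1*(-277)) - 2*(-606))) = 892686*(-203016 + ((202 + 277) + 1212)) = 892686*(-203016 + (479 + 1212)) = 892686*(-203016 + 1691) = 892686*(-201325) = -179720008950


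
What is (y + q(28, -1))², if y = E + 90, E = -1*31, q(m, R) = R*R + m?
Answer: 7744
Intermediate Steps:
q(m, R) = m + R² (q(m, R) = R² + m = m + R²)
E = -31
y = 59 (y = -31 + 90 = 59)
(y + q(28, -1))² = (59 + (28 + (-1)²))² = (59 + (28 + 1))² = (59 + 29)² = 88² = 7744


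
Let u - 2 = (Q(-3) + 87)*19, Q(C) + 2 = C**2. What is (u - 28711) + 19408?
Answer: -7515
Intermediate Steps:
Q(C) = -2 + C**2
u = 1788 (u = 2 + ((-2 + (-3)**2) + 87)*19 = 2 + ((-2 + 9) + 87)*19 = 2 + (7 + 87)*19 = 2 + 94*19 = 2 + 1786 = 1788)
(u - 28711) + 19408 = (1788 - 28711) + 19408 = -26923 + 19408 = -7515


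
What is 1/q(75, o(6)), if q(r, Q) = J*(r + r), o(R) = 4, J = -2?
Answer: -1/300 ≈ -0.0033333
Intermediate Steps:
q(r, Q) = -4*r (q(r, Q) = -2*(r + r) = -4*r)
1/q(75, o(6)) = 1/(-4*75) = 1/(-300) = -1/300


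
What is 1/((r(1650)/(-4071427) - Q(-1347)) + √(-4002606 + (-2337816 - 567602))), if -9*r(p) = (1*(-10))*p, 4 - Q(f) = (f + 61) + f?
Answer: -393410564513481657/2068022681976560778073 - 298377320693922*I*√1727006/2068022681976560778073 ≈ -0.00019024 - 0.00018961*I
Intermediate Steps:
Q(f) = -57 - 2*f (Q(f) = 4 - ((f + 61) + f) = 4 - ((61 + f) + f) = 4 - (61 + 2*f) = 4 + (-61 - 2*f) = -57 - 2*f)
r(p) = 10*p/9 (r(p) = -1*(-10)*p/9 = -(-10)*p/9 = 10*p/9)
1/((r(1650)/(-4071427) - Q(-1347)) + √(-4002606 + (-2337816 - 567602))) = 1/((((10/9)*1650)/(-4071427) - (-57 - 2*(-1347))) + √(-4002606 + (-2337816 - 567602))) = 1/(((5500/3)*(-1/4071427) - (-57 + 2694)) + √(-4002606 - 2905418)) = 1/((-5500/12214281 - 1*2637) + √(-6908024)) = 1/((-5500/12214281 - 2637) + 2*I*√1727006) = 1/(-32209064497/12214281 + 2*I*√1727006)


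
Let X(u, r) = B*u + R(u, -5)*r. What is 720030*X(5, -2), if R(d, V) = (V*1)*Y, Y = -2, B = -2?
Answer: -21600900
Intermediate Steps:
R(d, V) = -2*V (R(d, V) = (V*1)*(-2) = V*(-2) = -2*V)
X(u, r) = -2*u + 10*r (X(u, r) = -2*u + (-2*(-5))*r = -2*u + 10*r)
720030*X(5, -2) = 720030*(-2*5 + 10*(-2)) = 720030*(-10 - 20) = 720030*(-30) = -21600900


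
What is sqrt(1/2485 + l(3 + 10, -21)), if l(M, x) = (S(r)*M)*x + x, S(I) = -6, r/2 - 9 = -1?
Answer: sqrt(9985341310)/2485 ≈ 40.212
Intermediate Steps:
r = 16 (r = 18 + 2*(-1) = 18 - 2 = 16)
l(M, x) = x - 6*M*x (l(M, x) = (-6*M)*x + x = -6*M*x + x = x - 6*M*x)
sqrt(1/2485 + l(3 + 10, -21)) = sqrt(1/2485 - 21*(1 - 6*(3 + 10))) = sqrt(1/2485 - 21*(1 - 6*13)) = sqrt(1/2485 - 21*(1 - 78)) = sqrt(1/2485 - 21*(-77)) = sqrt(1/2485 + 1617) = sqrt(4018246/2485) = sqrt(9985341310)/2485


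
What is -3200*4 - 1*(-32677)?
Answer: 19877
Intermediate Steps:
-3200*4 - 1*(-32677) = -400*32 + 32677 = -12800 + 32677 = 19877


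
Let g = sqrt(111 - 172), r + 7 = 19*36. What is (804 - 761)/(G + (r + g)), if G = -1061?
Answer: -16512/147517 - 43*I*sqrt(61)/147517 ≈ -0.11193 - 0.0022766*I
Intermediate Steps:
r = 677 (r = -7 + 19*36 = -7 + 684 = 677)
g = I*sqrt(61) (g = sqrt(-61) = I*sqrt(61) ≈ 7.8102*I)
(804 - 761)/(G + (r + g)) = (804 - 761)/(-1061 + (677 + I*sqrt(61))) = 43/(-384 + I*sqrt(61))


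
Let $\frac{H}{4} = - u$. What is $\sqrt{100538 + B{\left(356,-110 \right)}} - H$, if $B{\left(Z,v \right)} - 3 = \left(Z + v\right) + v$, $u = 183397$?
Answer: $733588 + \sqrt{100677} \approx 7.3391 \cdot 10^{5}$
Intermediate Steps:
$H = -733588$ ($H = 4 \left(\left(-1\right) 183397\right) = 4 \left(-183397\right) = -733588$)
$B{\left(Z,v \right)} = 3 + Z + 2 v$ ($B{\left(Z,v \right)} = 3 + \left(\left(Z + v\right) + v\right) = 3 + \left(Z + 2 v\right) = 3 + Z + 2 v$)
$\sqrt{100538 + B{\left(356,-110 \right)}} - H = \sqrt{100538 + \left(3 + 356 + 2 \left(-110\right)\right)} - -733588 = \sqrt{100538 + \left(3 + 356 - 220\right)} + 733588 = \sqrt{100538 + 139} + 733588 = \sqrt{100677} + 733588 = 733588 + \sqrt{100677}$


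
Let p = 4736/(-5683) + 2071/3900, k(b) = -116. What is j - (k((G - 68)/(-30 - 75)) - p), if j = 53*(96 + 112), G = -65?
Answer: 246896917093/22163700 ≈ 11140.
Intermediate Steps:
p = -6700907/22163700 (p = 4736*(-1/5683) + 2071*(1/3900) = -4736/5683 + 2071/3900 = -6700907/22163700 ≈ -0.30234)
j = 11024 (j = 53*208 = 11024)
j - (k((G - 68)/(-30 - 75)) - p) = 11024 - (-116 - 1*(-6700907/22163700)) = 11024 - (-116 + 6700907/22163700) = 11024 - 1*(-2564288293/22163700) = 11024 + 2564288293/22163700 = 246896917093/22163700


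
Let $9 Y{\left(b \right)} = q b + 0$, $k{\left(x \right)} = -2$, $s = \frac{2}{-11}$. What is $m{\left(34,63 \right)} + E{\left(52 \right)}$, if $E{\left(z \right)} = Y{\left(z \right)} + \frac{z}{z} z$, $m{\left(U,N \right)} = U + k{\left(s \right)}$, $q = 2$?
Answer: $\frac{860}{9} \approx 95.556$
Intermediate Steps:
$s = - \frac{2}{11}$ ($s = 2 \left(- \frac{1}{11}\right) = - \frac{2}{11} \approx -0.18182$)
$Y{\left(b \right)} = \frac{2 b}{9}$ ($Y{\left(b \right)} = \frac{2 b + 0}{9} = \frac{2 b}{9}$)
$m{\left(U,N \right)} = -2 + U$ ($m{\left(U,N \right)} = U - 2 = -2 + U$)
$E{\left(z \right)} = \frac{11 z}{9}$ ($E{\left(z \right)} = \frac{2 z}{9} + \frac{z}{z} z = \frac{2 z}{9} + 1 z = \frac{2 z}{9} + z = \frac{11 z}{9}$)
$m{\left(34,63 \right)} + E{\left(52 \right)} = \left(-2 + 34\right) + \frac{11}{9} \cdot 52 = 32 + \frac{572}{9} = \frac{860}{9}$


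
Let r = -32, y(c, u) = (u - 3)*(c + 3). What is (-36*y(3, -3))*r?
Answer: -41472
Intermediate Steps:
y(c, u) = (-3 + u)*(3 + c)
(-36*y(3, -3))*r = -36*(-9 - 3*3 + 3*(-3) + 3*(-3))*(-32) = -36*(-9 - 9 - 9 - 9)*(-32) = -36*(-36)*(-32) = 1296*(-32) = -41472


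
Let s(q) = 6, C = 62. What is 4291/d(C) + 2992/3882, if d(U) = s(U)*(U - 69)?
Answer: -393619/3882 ≈ -101.40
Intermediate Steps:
d(U) = -414 + 6*U (d(U) = 6*(U - 69) = 6*(-69 + U) = -414 + 6*U)
4291/d(C) + 2992/3882 = 4291/(-414 + 6*62) + 2992/3882 = 4291/(-414 + 372) + 2992*(1/3882) = 4291/(-42) + 1496/1941 = 4291*(-1/42) + 1496/1941 = -613/6 + 1496/1941 = -393619/3882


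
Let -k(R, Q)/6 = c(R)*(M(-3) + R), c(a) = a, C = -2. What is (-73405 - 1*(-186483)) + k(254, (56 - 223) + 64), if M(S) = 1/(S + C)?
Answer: -1368566/5 ≈ -2.7371e+5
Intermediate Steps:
M(S) = 1/(-2 + S) (M(S) = 1/(S - 2) = 1/(-2 + S))
k(R, Q) = -6*R*(-⅕ + R) (k(R, Q) = -6*R*(1/(-2 - 3) + R) = -6*R*(1/(-5) + R) = -6*R*(-⅕ + R))
(-73405 - 1*(-186483)) + k(254, (56 - 223) + 64) = (-73405 - 1*(-186483)) + (6/5)*254*(1 - 5*254) = (-73405 + 186483) + (6/5)*254*(1 - 1270) = 113078 + (6/5)*254*(-1269) = 113078 - 1933956/5 = -1368566/5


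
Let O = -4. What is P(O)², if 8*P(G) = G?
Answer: ¼ ≈ 0.25000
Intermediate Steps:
P(G) = G/8
P(O)² = ((⅛)*(-4))² = (-½)² = ¼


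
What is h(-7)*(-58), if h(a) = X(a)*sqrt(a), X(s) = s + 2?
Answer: 290*I*sqrt(7) ≈ 767.27*I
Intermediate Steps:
X(s) = 2 + s
h(a) = sqrt(a)*(2 + a) (h(a) = (2 + a)*sqrt(a) = sqrt(a)*(2 + a))
h(-7)*(-58) = (sqrt(-7)*(2 - 7))*(-58) = ((I*sqrt(7))*(-5))*(-58) = -5*I*sqrt(7)*(-58) = 290*I*sqrt(7)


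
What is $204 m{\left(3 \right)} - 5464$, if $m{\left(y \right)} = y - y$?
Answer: $-5464$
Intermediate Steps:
$m{\left(y \right)} = 0$
$204 m{\left(3 \right)} - 5464 = 204 \cdot 0 - 5464 = 0 - 5464 = -5464$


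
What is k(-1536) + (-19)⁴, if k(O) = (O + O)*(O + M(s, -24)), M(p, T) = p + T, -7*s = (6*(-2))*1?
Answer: 34421623/7 ≈ 4.9174e+6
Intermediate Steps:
s = 12/7 (s = -6*(-2)/7 = -(-12)/7 = -⅐*(-12) = 12/7 ≈ 1.7143)
M(p, T) = T + p
k(O) = 2*O*(-156/7 + O) (k(O) = (O + O)*(O + (-24 + 12/7)) = (2*O)*(O - 156/7) = (2*O)*(-156/7 + O) = 2*O*(-156/7 + O))
k(-1536) + (-19)⁴ = (2/7)*(-1536)*(-156 + 7*(-1536)) + (-19)⁴ = (2/7)*(-1536)*(-156 - 10752) + 130321 = (2/7)*(-1536)*(-10908) + 130321 = 33509376/7 + 130321 = 34421623/7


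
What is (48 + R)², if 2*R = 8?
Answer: 2704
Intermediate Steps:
R = 4 (R = (½)*8 = 4)
(48 + R)² = (48 + 4)² = 52² = 2704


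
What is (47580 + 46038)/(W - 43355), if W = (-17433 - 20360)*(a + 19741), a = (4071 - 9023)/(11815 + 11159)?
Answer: -76813569/612180647282 ≈ -0.00012548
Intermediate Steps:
a = -2476/11487 (a = -4952/22974 = -4952*1/22974 = -2476/11487 ≈ -0.21555)
W = -1224290149009/1641 (W = (-17433 - 20360)*(-2476/11487 + 19741) = -37793*226762391/11487 = -1224290149009/1641 ≈ -7.4606e+8)
(47580 + 46038)/(W - 43355) = (47580 + 46038)/(-1224290149009/1641 - 43355) = 93618/(-1224361294564/1641) = 93618*(-1641/1224361294564) = -76813569/612180647282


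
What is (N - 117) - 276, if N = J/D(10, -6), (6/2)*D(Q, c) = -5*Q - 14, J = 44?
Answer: -6321/16 ≈ -395.06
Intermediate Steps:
D(Q, c) = -14/3 - 5*Q/3 (D(Q, c) = (-5*Q - 14)/3 = (-14 - 5*Q)/3 = -14/3 - 5*Q/3)
N = -33/16 (N = 44/(-14/3 - 5/3*10) = 44/(-14/3 - 50/3) = 44/(-64/3) = 44*(-3/64) = -33/16 ≈ -2.0625)
(N - 117) - 276 = (-33/16 - 117) - 276 = -1905/16 - 276 = -6321/16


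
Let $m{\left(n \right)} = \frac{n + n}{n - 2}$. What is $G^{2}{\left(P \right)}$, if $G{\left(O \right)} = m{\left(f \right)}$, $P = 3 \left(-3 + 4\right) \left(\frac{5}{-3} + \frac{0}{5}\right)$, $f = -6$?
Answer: $\frac{9}{4} \approx 2.25$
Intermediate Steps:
$m{\left(n \right)} = \frac{2 n}{-2 + n}$
$P = -5$ ($P = 3 \cdot 1 \left(5 \left(- \frac{1}{3}\right) + 0 \cdot \frac{1}{5}\right) = 3 \left(- \frac{5}{3} + 0\right) = 3 \left(- \frac{5}{3}\right) = -5$)
$G{\left(O \right)} = \frac{3}{2}$ ($G{\left(O \right)} = 2 \left(-6\right) \frac{1}{-2 - 6} = 2 \left(-6\right) \frac{1}{-8} = 2 \left(-6\right) \left(- \frac{1}{8}\right) = \frac{3}{2}$)
$G^{2}{\left(P \right)} = \left(\frac{3}{2}\right)^{2} = \frac{9}{4}$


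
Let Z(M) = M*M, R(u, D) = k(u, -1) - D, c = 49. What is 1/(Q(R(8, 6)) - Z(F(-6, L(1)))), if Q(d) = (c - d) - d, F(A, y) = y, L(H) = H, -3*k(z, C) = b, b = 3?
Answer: 1/62 ≈ 0.016129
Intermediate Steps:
k(z, C) = -1 (k(z, C) = -⅓*3 = -1)
R(u, D) = -1 - D
Z(M) = M²
Q(d) = 49 - 2*d (Q(d) = (49 - d) - d = 49 - 2*d)
1/(Q(R(8, 6)) - Z(F(-6, L(1)))) = 1/((49 - 2*(-1 - 1*6)) - 1*1²) = 1/((49 - 2*(-1 - 6)) - 1*1) = 1/((49 - 2*(-7)) - 1) = 1/((49 + 14) - 1) = 1/(63 - 1) = 1/62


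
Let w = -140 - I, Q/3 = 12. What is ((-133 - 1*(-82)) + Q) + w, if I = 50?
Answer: -205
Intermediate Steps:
Q = 36 (Q = 3*12 = 36)
w = -190 (w = -140 - 1*50 = -140 - 50 = -190)
((-133 - 1*(-82)) + Q) + w = ((-133 - 1*(-82)) + 36) - 190 = ((-133 + 82) + 36) - 190 = (-51 + 36) - 190 = -15 - 190 = -205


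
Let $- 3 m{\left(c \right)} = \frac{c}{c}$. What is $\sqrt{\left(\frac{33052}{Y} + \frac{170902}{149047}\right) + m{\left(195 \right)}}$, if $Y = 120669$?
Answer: $\frac{\sqrt{351681218441904680643}}{17985352443} \approx 1.0427$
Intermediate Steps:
$m{\left(c \right)} = - \frac{1}{3}$ ($m{\left(c \right)} = - \frac{c \frac{1}{c}}{3} = \left(- \frac{1}{3}\right) 1 = - \frac{1}{3}$)
$\sqrt{\left(\frac{33052}{Y} + \frac{170902}{149047}\right) + m{\left(195 \right)}} = \sqrt{\left(\frac{33052}{120669} + \frac{170902}{149047}\right) - \frac{1}{3}} = \sqrt{\frac{25548874882}{17985352443} - \frac{1}{3}} = \sqrt{\frac{19553757401}{17985352443}} = \frac{\sqrt{351681218441904680643}}{17985352443}$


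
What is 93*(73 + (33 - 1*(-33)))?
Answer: 12927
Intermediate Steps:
93*(73 + (33 - 1*(-33))) = 93*(73 + (33 + 33)) = 93*(73 + 66) = 93*139 = 12927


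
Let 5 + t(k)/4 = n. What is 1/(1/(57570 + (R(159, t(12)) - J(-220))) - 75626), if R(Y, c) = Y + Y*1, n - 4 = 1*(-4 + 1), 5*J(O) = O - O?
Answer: -57888/4377837887 ≈ -1.3223e-5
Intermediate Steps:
J(O) = 0 (J(O) = (O - O)/5 = (⅕)*0 = 0)
n = 1 (n = 4 + 1*(-4 + 1) = 4 + 1*(-3) = 4 - 3 = 1)
t(k) = -16 (t(k) = -20 + 4*1 = -20 + 4 = -16)
R(Y, c) = 2*Y (R(Y, c) = Y + Y = 2*Y)
1/(1/(57570 + (R(159, t(12)) - J(-220))) - 75626) = 1/(1/(57570 + (2*159 - 1*0)) - 75626) = 1/(1/(57570 + (318 + 0)) - 75626) = 1/(1/(57570 + 318) - 75626) = 1/(1/57888 - 75626) = 1/(-4377837887/57888) = -57888/4377837887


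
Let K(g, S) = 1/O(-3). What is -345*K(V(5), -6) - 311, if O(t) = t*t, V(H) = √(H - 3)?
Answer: -1048/3 ≈ -349.33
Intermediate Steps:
V(H) = √(-3 + H)
O(t) = t²
K(g, S) = ⅑ (K(g, S) = 1/((-3)²) = 1/9 = ⅑)
-345*K(V(5), -6) - 311 = -345*⅑ - 311 = -115/3 - 311 = -1048/3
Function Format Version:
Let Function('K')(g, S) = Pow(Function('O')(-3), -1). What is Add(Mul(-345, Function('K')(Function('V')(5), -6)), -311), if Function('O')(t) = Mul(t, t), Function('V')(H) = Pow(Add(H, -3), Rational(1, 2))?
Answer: Rational(-1048, 3) ≈ -349.33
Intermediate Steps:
Function('V')(H) = Pow(Add(-3, H), Rational(1, 2))
Function('O')(t) = Pow(t, 2)
Function('K')(g, S) = Rational(1, 9) (Function('K')(g, S) = Pow(Pow(-3, 2), -1) = Pow(9, -1) = Rational(1, 9))
Add(Mul(-345, Function('K')(Function('V')(5), -6)), -311) = Add(Mul(-345, Rational(1, 9)), -311) = Add(Rational(-115, 3), -311) = Rational(-1048, 3)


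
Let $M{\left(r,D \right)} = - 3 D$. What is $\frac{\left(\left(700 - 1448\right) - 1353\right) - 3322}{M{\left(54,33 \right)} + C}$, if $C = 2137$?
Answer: $- \frac{5423}{2038} \approx -2.6609$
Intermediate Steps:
$\frac{\left(\left(700 - 1448\right) - 1353\right) - 3322}{M{\left(54,33 \right)} + C} = \frac{\left(\left(700 - 1448\right) - 1353\right) - 3322}{\left(-3\right) 33 + 2137} = \frac{\left(-748 - 1353\right) - 3322}{-99 + 2137} = \frac{-2101 - 3322}{2038} = \left(-5423\right) \frac{1}{2038} = - \frac{5423}{2038}$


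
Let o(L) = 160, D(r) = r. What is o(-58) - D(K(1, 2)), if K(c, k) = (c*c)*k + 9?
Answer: 149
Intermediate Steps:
K(c, k) = 9 + k*c**2 (K(c, k) = c**2*k + 9 = k*c**2 + 9 = 9 + k*c**2)
o(-58) - D(K(1, 2)) = 160 - (9 + 2*1**2) = 160 - (9 + 2*1) = 160 - (9 + 2) = 160 - 1*11 = 160 - 11 = 149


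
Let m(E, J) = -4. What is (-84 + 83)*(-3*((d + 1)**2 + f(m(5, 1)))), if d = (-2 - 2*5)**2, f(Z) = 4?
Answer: 63087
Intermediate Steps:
d = 144 (d = (-2 - 10)**2 = (-12)**2 = 144)
(-84 + 83)*(-3*((d + 1)**2 + f(m(5, 1)))) = (-84 + 83)*(-3*((144 + 1)**2 + 4)) = -(-3)*(145**2 + 4) = -(-3)*(21025 + 4) = -(-3)*21029 = -1*(-63087) = 63087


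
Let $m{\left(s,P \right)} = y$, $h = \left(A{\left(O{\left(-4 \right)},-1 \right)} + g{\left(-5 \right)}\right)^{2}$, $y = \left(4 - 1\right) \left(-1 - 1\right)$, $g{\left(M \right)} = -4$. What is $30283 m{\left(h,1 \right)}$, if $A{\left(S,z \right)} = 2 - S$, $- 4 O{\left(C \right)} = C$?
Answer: $-181698$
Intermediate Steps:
$O{\left(C \right)} = - \frac{C}{4}$
$y = -6$ ($y = 3 \left(-2\right) = -6$)
$h = 9$ ($h = \left(\left(2 - \left(- \frac{1}{4}\right) \left(-4\right)\right) - 4\right)^{2} = \left(\left(2 - 1\right) - 4\right)^{2} = \left(1 - 4\right)^{2} = \left(-3\right)^{2} = 9$)
$m{\left(s,P \right)} = -6$
$30283 m{\left(h,1 \right)} = 30283 \left(-6\right) = -181698$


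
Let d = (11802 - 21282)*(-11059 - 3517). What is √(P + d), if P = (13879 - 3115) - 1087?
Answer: √138190157 ≈ 11755.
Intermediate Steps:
P = 9677 (P = 10764 - 1087 = 9677)
d = 138180480 (d = -9480*(-14576) = 138180480)
√(P + d) = √(9677 + 138180480) = √138190157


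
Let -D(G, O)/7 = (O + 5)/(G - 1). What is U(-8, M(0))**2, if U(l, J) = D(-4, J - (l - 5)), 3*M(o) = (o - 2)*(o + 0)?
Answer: 15876/25 ≈ 635.04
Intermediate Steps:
D(G, O) = -7*(5 + O)/(-1 + G) (D(G, O) = -7*(O + 5)/(G - 1) = -7*(5 + O)/(-1 + G))
M(o) = o*(-2 + o)/3 (M(o) = ((o - 2)*(o + 0))/3 = ((-2 + o)*o)/3 = (o*(-2 + o))/3 = o*(-2 + o)/3)
U(l, J) = 14 - 7*l/5 + 7*J/5 (U(l, J) = 7*(-5 - (J - (l - 5)))/(-1 - 4) = 7*(-5 - (J - (-5 + l)))/(-5) = 7*(-1/5)*(-5 - (J + (5 - l))) = 7*(-1/5)*(-5 - (5 + J - l)) = 7*(-1/5)*(-5 + (-5 + l - J)) = 7*(-1/5)*(-10 + l - J) = 14 - 7*l/5 + 7*J/5)
U(-8, M(0))**2 = (14 - 7/5*(-8) + 7*((1/3)*0*(-2 + 0))/5)**2 = (14 + 56/5 + 7*((1/3)*0*(-2))/5)**2 = (14 + 56/5 + (7/5)*0)**2 = (14 + 56/5 + 0)**2 = (126/5)**2 = 15876/25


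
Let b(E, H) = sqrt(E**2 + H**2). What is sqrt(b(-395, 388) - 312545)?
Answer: sqrt(-312545 + sqrt(306569)) ≈ 558.56*I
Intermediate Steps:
sqrt(b(-395, 388) - 312545) = sqrt(sqrt((-395)**2 + 388**2) - 312545) = sqrt(sqrt(156025 + 150544) - 312545) = sqrt(sqrt(306569) - 312545) = sqrt(-312545 + sqrt(306569))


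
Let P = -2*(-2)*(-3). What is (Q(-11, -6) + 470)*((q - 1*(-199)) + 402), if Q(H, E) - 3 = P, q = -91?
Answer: 235110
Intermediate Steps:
P = -12 (P = 4*(-3) = -12)
Q(H, E) = -9 (Q(H, E) = 3 - 12 = -9)
(Q(-11, -6) + 470)*((q - 1*(-199)) + 402) = (-9 + 470)*((-91 - 1*(-199)) + 402) = 461*((-91 + 199) + 402) = 461*(108 + 402) = 461*510 = 235110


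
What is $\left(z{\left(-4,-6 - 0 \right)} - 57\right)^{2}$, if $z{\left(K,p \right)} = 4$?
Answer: $2809$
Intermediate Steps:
$\left(z{\left(-4,-6 - 0 \right)} - 57\right)^{2} = \left(4 - 57\right)^{2} = \left(-53\right)^{2} = 2809$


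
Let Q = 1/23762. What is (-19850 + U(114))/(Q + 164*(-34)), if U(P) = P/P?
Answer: 471651938/132496911 ≈ 3.5597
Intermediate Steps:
U(P) = 1
Q = 1/23762 ≈ 4.2084e-5
(-19850 + U(114))/(Q + 164*(-34)) = (-19850 + 1)/(1/23762 + 164*(-34)) = -19849/(1/23762 - 5576) = -19849/(-132496911/23762) = -19849*(-23762/132496911) = 471651938/132496911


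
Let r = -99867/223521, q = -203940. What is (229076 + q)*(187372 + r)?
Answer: 350910934829840/74507 ≈ 4.7098e+9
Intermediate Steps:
r = -33289/74507 (r = -99867*1/223521 = -33289/74507 ≈ -0.44679)
(229076 + q)*(187372 + r) = (229076 - 203940)*(187372 - 33289/74507) = 25136*(13960492315/74507) = 350910934829840/74507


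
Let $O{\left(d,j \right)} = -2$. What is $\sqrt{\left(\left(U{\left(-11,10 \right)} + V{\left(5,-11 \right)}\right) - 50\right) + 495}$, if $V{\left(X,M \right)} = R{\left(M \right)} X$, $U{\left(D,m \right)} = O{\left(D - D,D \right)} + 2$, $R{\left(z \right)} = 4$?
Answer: $\sqrt{465} \approx 21.564$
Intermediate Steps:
$U{\left(D,m \right)} = 0$ ($U{\left(D,m \right)} = -2 + 2 = 0$)
$V{\left(X,M \right)} = 4 X$
$\sqrt{\left(\left(U{\left(-11,10 \right)} + V{\left(5,-11 \right)}\right) - 50\right) + 495} = \sqrt{\left(\left(0 + 4 \cdot 5\right) - 50\right) + 495} = \sqrt{\left(\left(0 + 20\right) - 50\right) + 495} = \sqrt{\left(20 - 50\right) + 495} = \sqrt{-30 + 495} = \sqrt{465}$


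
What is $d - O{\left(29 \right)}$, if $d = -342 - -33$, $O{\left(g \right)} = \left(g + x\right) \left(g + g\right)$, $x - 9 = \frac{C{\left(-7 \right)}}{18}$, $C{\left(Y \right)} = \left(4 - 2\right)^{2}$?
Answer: $- \frac{22733}{9} \approx -2525.9$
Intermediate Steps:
$C{\left(Y \right)} = 4$ ($C{\left(Y \right)} = 2^{2} = 4$)
$x = \frac{83}{9}$ ($x = 9 + \frac{4}{18} = 9 + 4 \cdot \frac{1}{18} = 9 + \frac{2}{9} = \frac{83}{9} \approx 9.2222$)
$O{\left(g \right)} = 2 g \left(\frac{83}{9} + g\right)$ ($O{\left(g \right)} = \left(g + \frac{83}{9}\right) \left(g + g\right) = \left(\frac{83}{9} + g\right) 2 g = 2 g \left(\frac{83}{9} + g\right)$)
$d = -309$ ($d = -342 + 33 = -309$)
$d - O{\left(29 \right)} = -309 - \frac{2}{9} \cdot 29 \left(83 + 9 \cdot 29\right) = -309 - \frac{2}{9} \cdot 29 \left(83 + 261\right) = -309 - \frac{2}{9} \cdot 29 \cdot 344 = -309 - \frac{19952}{9} = - \frac{22733}{9}$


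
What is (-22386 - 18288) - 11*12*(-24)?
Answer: -37506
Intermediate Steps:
(-22386 - 18288) - 11*12*(-24) = -40674 - 132*(-24) = -40674 + 3168 = -37506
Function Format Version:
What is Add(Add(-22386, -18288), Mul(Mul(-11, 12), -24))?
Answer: -37506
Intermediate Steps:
Add(Add(-22386, -18288), Mul(Mul(-11, 12), -24)) = Add(-40674, Mul(-132, -24)) = Add(-40674, 3168) = -37506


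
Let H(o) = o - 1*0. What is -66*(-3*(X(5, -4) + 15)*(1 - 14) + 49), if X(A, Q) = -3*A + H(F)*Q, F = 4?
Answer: 37950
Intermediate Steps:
H(o) = o (H(o) = o + 0 = o)
X(A, Q) = -3*A + 4*Q
-66*(-3*(X(5, -4) + 15)*(1 - 14) + 49) = -66*(-3*((-3*5 + 4*(-4)) + 15)*(1 - 14) + 49) = -66*(-3*((-15 - 16) + 15)*(-13) + 49) = -66*(-3*(-31 + 15)*(-13) + 49) = -66*(-(-48)*(-13) + 49) = -66*(-3*208 + 49) = -66*(-624 + 49) = -66*(-575) = 37950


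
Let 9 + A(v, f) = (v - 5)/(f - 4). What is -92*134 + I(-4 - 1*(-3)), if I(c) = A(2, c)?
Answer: -61682/5 ≈ -12336.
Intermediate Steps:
A(v, f) = -9 + (-5 + v)/(-4 + f) (A(v, f) = -9 + (v - 5)/(f - 4) = -9 + (-5 + v)/(-4 + f))
I(c) = (33 - 9*c)/(-4 + c) (I(c) = (31 + 2 - 9*c)/(-4 + c) = (33 - 9*c)/(-4 + c))
-92*134 + I(-4 - 1*(-3)) = -92*134 + 3*(11 - 3*(-4 - 1*(-3)))/(-4 + (-4 - 1*(-3))) = -12328 + 3*(11 - 3*(-4 + 3))/(-4 + (-4 + 3)) = -12328 + 3*(11 - 3*(-1))/(-4 - 1) = -12328 + 3*(11 + 3)/(-5) = -12328 + 3*(-⅕)*14 = -12328 - 42/5 = -61682/5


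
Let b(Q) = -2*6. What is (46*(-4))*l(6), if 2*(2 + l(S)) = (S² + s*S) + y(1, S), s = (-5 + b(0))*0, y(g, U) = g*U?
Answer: -3496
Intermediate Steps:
b(Q) = -12
y(g, U) = U*g
s = 0 (s = (-5 - 12)*0 = -17*0 = 0)
l(S) = -2 + S/2 + S²/2 (l(S) = -2 + ((S² + 0*S) + S*1)/2 = -2 + ((S² + 0) + S)/2 = -2 + (S² + S)/2 = -2 + (S + S²)/2 = -2 + (S/2 + S²/2) = -2 + S/2 + S²/2)
(46*(-4))*l(6) = (46*(-4))*(-2 + (½)*6 + (½)*6²) = -184*(-2 + 3 + (½)*36) = -184*(-2 + 3 + 18) = -184*19 = -3496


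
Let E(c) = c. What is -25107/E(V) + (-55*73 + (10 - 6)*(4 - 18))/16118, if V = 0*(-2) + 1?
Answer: -404678697/16118 ≈ -25107.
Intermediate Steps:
V = 1 (V = 0 + 1 = 1)
-25107/E(V) + (-55*73 + (10 - 6)*(4 - 18))/16118 = -25107/1 + (-55*73 + (10 - 6)*(4 - 18))/16118 = -25107*1 + (-4015 + 4*(-14))*(1/16118) = -25107 + (-4015 - 56)*(1/16118) = -25107 - 4071*1/16118 = -25107 - 4071/16118 = -404678697/16118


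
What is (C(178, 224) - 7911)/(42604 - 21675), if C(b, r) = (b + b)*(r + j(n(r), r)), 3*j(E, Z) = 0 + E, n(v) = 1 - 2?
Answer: 215143/62787 ≈ 3.4266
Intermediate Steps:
n(v) = -1
j(E, Z) = E/3 (j(E, Z) = (0 + E)/3 = E/3)
C(b, r) = 2*b*(-1/3 + r) (C(b, r) = (b + b)*(r + (1/3)*(-1)) = (2*b)*(r - 1/3) = (2*b)*(-1/3 + r) = 2*b*(-1/3 + r))
(C(178, 224) - 7911)/(42604 - 21675) = ((2/3)*178*(-1 + 3*224) - 7911)/(42604 - 21675) = ((2/3)*178*(-1 + 672) - 7911)/20929 = ((2/3)*178*671 - 7911)*(1/20929) = (238876/3 - 7911)*(1/20929) = (215143/3)*(1/20929) = 215143/62787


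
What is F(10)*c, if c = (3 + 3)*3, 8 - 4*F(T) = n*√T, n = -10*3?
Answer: 36 + 135*√10 ≈ 462.91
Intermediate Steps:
n = -30
F(T) = 2 + 15*√T/2 (F(T) = 2 - (-15)*√T/2 = 2 + 15*√T/2)
c = 18 (c = 6*3 = 18)
F(10)*c = (2 + 15*√10/2)*18 = 36 + 135*√10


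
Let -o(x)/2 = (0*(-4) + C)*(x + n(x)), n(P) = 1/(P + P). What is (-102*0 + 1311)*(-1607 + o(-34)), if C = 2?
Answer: -32782866/17 ≈ -1.9284e+6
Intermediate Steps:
n(P) = 1/(2*P)
o(x) = -4*x - 2/x (o(x) = -2*(0*(-4) + 2)*(x + 1/(2*x)) = -2*(0 + 2)*(x + 1/(2*x)) = -4*(x + 1/(2*x)) = -2*(1/x + 2*x) = -4*x - 2/x)
(-102*0 + 1311)*(-1607 + o(-34)) = (-102*0 + 1311)*(-1607 + (-4*(-34) - 2/(-34))) = (0 + 1311)*(-1607 + (136 - 2*(-1/34))) = 1311*(-1607 + (136 + 1/17)) = 1311*(-1607 + 2313/17) = 1311*(-25006/17) = -32782866/17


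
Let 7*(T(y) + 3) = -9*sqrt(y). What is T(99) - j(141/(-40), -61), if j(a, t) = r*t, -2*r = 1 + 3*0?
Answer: -67/2 - 27*sqrt(11)/7 ≈ -46.293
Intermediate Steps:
r = -1/2 (r = -(1 + 3*0)/2 = -(1 + 0)/2 = -1/2*1 = -1/2 ≈ -0.50000)
T(y) = -3 - 9*sqrt(y)/7 (T(y) = -3 + (-9*sqrt(y))/7 = -3 - 9*sqrt(y)/7)
j(a, t) = -t/2
T(99) - j(141/(-40), -61) = (-3 - 27*sqrt(11)/7) - (-1)*(-61)/2 = (-3 - 27*sqrt(11)/7) - 1*61/2 = (-3 - 27*sqrt(11)/7) - 61/2 = -67/2 - 27*sqrt(11)/7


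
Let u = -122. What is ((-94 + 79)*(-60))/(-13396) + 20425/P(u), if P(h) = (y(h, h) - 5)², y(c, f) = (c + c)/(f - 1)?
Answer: 1034842934700/460959709 ≈ 2245.0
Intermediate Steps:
y(c, f) = 2*c/(-1 + f) (y(c, f) = (2*c)/(-1 + f) = 2*c/(-1 + f))
P(h) = (-5 + 2*h/(-1 + h))² (P(h) = (2*h/(-1 + h) - 5)² = (-5 + 2*h/(-1 + h))²)
((-94 + 79)*(-60))/(-13396) + 20425/P(u) = ((-94 + 79)*(-60))/(-13396) + 20425/(((5 - 3*(-122))²/(-1 - 122)²)) = -15*(-60)*(-1/13396) + 20425/(((5 + 366)²/(-123)²)) = 900*(-1/13396) + 20425/(((1/15129)*371²)) = -225/3349 + 20425/(((1/15129)*137641)) = -225/3349 + 20425/(137641/15129) = -225/3349 + 20425*(15129/137641) = -225/3349 + 309009825/137641 = 1034842934700/460959709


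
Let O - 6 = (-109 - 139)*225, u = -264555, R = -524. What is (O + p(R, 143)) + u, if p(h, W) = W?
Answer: -320206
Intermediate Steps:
O = -55794 (O = 6 + (-109 - 139)*225 = 6 - 248*225 = 6 - 55800 = -55794)
(O + p(R, 143)) + u = (-55794 + 143) - 264555 = -55651 - 264555 = -320206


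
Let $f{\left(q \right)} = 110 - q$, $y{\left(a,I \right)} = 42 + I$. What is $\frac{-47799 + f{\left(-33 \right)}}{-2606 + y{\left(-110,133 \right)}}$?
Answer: $\frac{47656}{2431} \approx 19.603$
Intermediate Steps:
$\frac{-47799 + f{\left(-33 \right)}}{-2606 + y{\left(-110,133 \right)}} = \frac{-47799 + \left(110 - -33\right)}{-2606 + \left(42 + 133\right)} = \frac{-47799 + \left(110 + 33\right)}{-2606 + 175} = \frac{-47799 + 143}{-2431} = \left(-47656\right) \left(- \frac{1}{2431}\right) = \frac{47656}{2431}$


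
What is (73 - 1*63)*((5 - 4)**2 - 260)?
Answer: -2590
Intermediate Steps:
(73 - 1*63)*((5 - 4)**2 - 260) = (73 - 63)*(1**2 - 260) = 10*(1 - 260) = 10*(-259) = -2590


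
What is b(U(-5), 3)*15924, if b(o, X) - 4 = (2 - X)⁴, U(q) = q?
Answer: 79620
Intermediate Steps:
b(o, X) = 4 + (2 - X)⁴
b(U(-5), 3)*15924 = (4 + (-2 + 3)⁴)*15924 = (4 + 1⁴)*15924 = (4 + 1)*15924 = 5*15924 = 79620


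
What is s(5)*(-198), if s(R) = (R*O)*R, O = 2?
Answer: -9900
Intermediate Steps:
s(R) = 2*R² (s(R) = (R*2)*R = (2*R)*R = 2*R²)
s(5)*(-198) = (2*5²)*(-198) = (2*25)*(-198) = 50*(-198) = -9900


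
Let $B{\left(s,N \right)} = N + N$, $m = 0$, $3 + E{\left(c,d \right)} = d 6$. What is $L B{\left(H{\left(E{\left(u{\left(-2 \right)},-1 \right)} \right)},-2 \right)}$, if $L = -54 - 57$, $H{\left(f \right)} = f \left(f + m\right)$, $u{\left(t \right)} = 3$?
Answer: $444$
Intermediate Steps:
$E{\left(c,d \right)} = -3 + 6 d$ ($E{\left(c,d \right)} = -3 + d 6 = -3 + 6 d$)
$H{\left(f \right)} = f^{2}$ ($H{\left(f \right)} = f \left(f + 0\right) = f f = f^{2}$)
$B{\left(s,N \right)} = 2 N$
$L = -111$ ($L = -54 - 57 = -111$)
$L B{\left(H{\left(E{\left(u{\left(-2 \right)},-1 \right)} \right)},-2 \right)} = - 111 \cdot 2 \left(-2\right) = \left(-111\right) \left(-4\right) = 444$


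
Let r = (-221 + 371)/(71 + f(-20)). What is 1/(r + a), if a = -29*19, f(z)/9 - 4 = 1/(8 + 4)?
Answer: -431/236881 ≈ -0.0018195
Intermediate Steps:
f(z) = 147/4 (f(z) = 36 + 9/(8 + 4) = 36 + 9/12 = 36 + 9*(1/12) = 36 + ¾ = 147/4)
r = 600/431 (r = (-221 + 371)/(71 + 147/4) = 150/(431/4) = 150*(4/431) = 600/431 ≈ 1.3921)
a = -551
1/(r + a) = 1/(600/431 - 551) = 1/(-236881/431) = -431/236881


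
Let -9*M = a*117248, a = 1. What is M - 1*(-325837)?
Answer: 2815285/9 ≈ 3.1281e+5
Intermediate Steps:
M = -117248/9 ≈ -13028.
M - 1*(-325837) = -117248/9 - 1*(-325837) = -117248/9 + 325837 = 2815285/9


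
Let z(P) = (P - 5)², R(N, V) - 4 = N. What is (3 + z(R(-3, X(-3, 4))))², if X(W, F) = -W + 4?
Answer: 361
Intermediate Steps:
X(W, F) = 4 - W
R(N, V) = 4 + N
z(P) = (-5 + P)²
(3 + z(R(-3, X(-3, 4))))² = (3 + (-5 + (4 - 3))²)² = (3 + (-5 + 1)²)² = (3 + (-4)²)² = (3 + 16)² = 19² = 361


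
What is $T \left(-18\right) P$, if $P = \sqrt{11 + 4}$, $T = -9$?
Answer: $162 \sqrt{15} \approx 627.42$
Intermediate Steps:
$P = \sqrt{15} \approx 3.873$
$T \left(-18\right) P = \left(-9\right) \left(-18\right) \sqrt{15} = 162 \sqrt{15}$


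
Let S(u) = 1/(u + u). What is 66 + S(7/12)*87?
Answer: 984/7 ≈ 140.57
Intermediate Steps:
S(u) = 1/(2*u)
66 + S(7/12)*87 = 66 + (1/(2*((7/12))))*87 = 66 + (1/(2*((7*(1/12)))))*87 = 66 + (1/(2*(7/12)))*87 = 66 + ((½)*(12/7))*87 = 66 + (6/7)*87 = 66 + 522/7 = 984/7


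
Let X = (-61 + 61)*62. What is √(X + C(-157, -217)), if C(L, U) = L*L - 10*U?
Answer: √26819 ≈ 163.77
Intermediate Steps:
C(L, U) = L² - 10*U
X = 0 (X = 0*62 = 0)
√(X + C(-157, -217)) = √(0 + ((-157)² - 10*(-217))) = √(0 + (24649 + 2170)) = √(0 + 26819) = √26819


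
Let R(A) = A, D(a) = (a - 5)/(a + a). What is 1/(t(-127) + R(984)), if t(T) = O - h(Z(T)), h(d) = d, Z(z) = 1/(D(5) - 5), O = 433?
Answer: 5/7086 ≈ 0.00070562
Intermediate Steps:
D(a) = (-5 + a)/(2*a) (D(a) = (-5 + a)/((2*a)) = (-5 + a)*(1/(2*a)) = (-5 + a)/(2*a))
Z(z) = -⅕ (Z(z) = 1/((½)*(-5 + 5)/5 - 5) = 1/((½)*(⅕)*0 - 5) = 1/(0 - 5) = 1/(-5) = -⅕)
t(T) = 2166/5 (t(T) = 433 - 1*(-⅕) = 433 + ⅕ = 2166/5)
1/(t(-127) + R(984)) = 1/(2166/5 + 984) = 1/(7086/5) = 5/7086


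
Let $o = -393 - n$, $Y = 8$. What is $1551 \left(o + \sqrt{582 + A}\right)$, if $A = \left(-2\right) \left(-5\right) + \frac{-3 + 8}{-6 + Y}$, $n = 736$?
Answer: $-1751079 + \frac{1551 \sqrt{2378}}{2} \approx -1.7133 \cdot 10^{6}$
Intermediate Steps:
$o = -1129$ ($o = -393 - 736 = -1129$)
$A = \frac{25}{2}$ ($A = \left(-2\right) \left(-5\right) + \frac{-3 + 8}{-6 + 8} = 10 + \frac{5}{2} = \frac{25}{2} \approx 12.5$)
$1551 \left(o + \sqrt{582 + A}\right) = 1551 \left(-1129 + \sqrt{582 + \frac{25}{2}}\right) = 1551 \left(-1129 + \sqrt{\frac{1189}{2}}\right) = 1551 \left(-1129 + \frac{\sqrt{2378}}{2}\right) = -1751079 + \frac{1551 \sqrt{2378}}{2}$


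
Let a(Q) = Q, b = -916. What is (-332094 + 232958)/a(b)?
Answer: 24784/229 ≈ 108.23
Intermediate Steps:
(-332094 + 232958)/a(b) = (-332094 + 232958)/(-916) = -99136*(-1/916) = 24784/229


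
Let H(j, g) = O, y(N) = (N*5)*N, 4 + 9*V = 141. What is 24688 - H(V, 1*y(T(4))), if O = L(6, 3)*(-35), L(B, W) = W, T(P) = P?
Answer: 24793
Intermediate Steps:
V = 137/9 (V = -4/9 + (1/9)*141 = -4/9 + 47/3 = 137/9 ≈ 15.222)
y(N) = 5*N**2 (y(N) = (5*N)*N = 5*N**2)
O = -105 (O = 3*(-35) = -105)
H(j, g) = -105
24688 - H(V, 1*y(T(4))) = 24688 - 1*(-105) = 24688 + 105 = 24793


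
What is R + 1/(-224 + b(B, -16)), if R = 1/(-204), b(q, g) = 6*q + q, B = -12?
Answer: -32/3927 ≈ -0.0081487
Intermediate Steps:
b(q, g) = 7*q
R = -1/204 ≈ -0.0049020
R + 1/(-224 + b(B, -16)) = -1/204 + 1/(-224 + 7*(-12)) = -1/204 + 1/(-224 - 84) = -1/204 + 1/(-308) = -1/204 - 1/308 = -32/3927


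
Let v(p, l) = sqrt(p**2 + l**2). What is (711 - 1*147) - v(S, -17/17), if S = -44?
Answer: 564 - sqrt(1937) ≈ 519.99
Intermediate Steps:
v(p, l) = sqrt(l**2 + p**2)
(711 - 1*147) - v(S, -17/17) = (711 - 1*147) - sqrt((-17/17)**2 + (-44)**2) = (711 - 147) - sqrt((-17*1/17)**2 + 1936) = 564 - sqrt((-1)**2 + 1936) = 564 - sqrt(1 + 1936) = 564 - sqrt(1937)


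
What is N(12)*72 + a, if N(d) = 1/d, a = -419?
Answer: -413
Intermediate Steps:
N(12)*72 + a = 72/12 - 419 = (1/12)*72 - 419 = 6 - 419 = -413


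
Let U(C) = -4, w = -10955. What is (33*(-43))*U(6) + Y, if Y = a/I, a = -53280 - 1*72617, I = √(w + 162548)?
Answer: 5676 - 125897*√897/11661 ≈ 5352.6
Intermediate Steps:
I = 13*√897 (I = √(-10955 + 162548) = √151593 = 13*√897 ≈ 389.35)
a = -125897 (a = -53280 - 72617 = -125897)
Y = -125897*√897/11661 ≈ -323.35
(33*(-43))*U(6) + Y = (33*(-43))*(-4) - 125897*√897/11661 = -1419*(-4) - 125897*√897/11661 = 5676 - 125897*√897/11661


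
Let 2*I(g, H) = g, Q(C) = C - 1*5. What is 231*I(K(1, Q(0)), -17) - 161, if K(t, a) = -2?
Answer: -392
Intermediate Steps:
Q(C) = -5 + C (Q(C) = C - 5 = -5 + C)
I(g, H) = g/2
231*I(K(1, Q(0)), -17) - 161 = 231*((½)*(-2)) - 161 = 231*(-1) - 161 = -231 - 161 = -392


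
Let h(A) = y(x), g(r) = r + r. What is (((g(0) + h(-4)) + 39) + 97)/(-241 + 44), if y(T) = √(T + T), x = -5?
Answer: -136/197 - I*√10/197 ≈ -0.69036 - 0.016052*I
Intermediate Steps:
g(r) = 2*r
y(T) = √2*√T (y(T) = √(2*T) = √2*√T)
h(A) = I*√10 (h(A) = √2*√(-5) = √2*(I*√5) = I*√10)
(((g(0) + h(-4)) + 39) + 97)/(-241 + 44) = (((2*0 + I*√10) + 39) + 97)/(-241 + 44) = (((0 + I*√10) + 39) + 97)/(-197) = ((I*√10 + 39) + 97)*(-1/197) = ((39 + I*√10) + 97)*(-1/197) = (136 + I*√10)*(-1/197) = -136/197 - I*√10/197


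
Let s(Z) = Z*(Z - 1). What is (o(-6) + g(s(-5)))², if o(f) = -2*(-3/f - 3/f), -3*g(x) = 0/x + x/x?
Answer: 49/9 ≈ 5.4444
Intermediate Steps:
s(Z) = Z*(-1 + Z)
g(x) = -⅓ (g(x) = -(0/x + x/x)/3 = -(0 + 1)/3 = -⅓*1 = -⅓)
o(f) = 12/f (o(f) = -(-12)/f = 12/f)
(o(-6) + g(s(-5)))² = (12/(-6) - ⅓)² = (12*(-⅙) - ⅓)² = (-2 - ⅓)² = (-7/3)² = 49/9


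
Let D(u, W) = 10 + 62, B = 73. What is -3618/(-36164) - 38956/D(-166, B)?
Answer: -44017009/81369 ≈ -540.96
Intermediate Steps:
D(u, W) = 72
-3618/(-36164) - 38956/D(-166, B) = -3618/(-36164) - 38956/72 = -3618*(-1/36164) - 38956*1/72 = 1809/18082 - 9739/18 = -44017009/81369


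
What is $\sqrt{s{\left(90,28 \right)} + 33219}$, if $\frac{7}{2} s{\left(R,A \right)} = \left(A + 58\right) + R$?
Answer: $\frac{\sqrt{1630195}}{7} \approx 182.4$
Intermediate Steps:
$s{\left(R,A \right)} = \frac{116}{7} + \frac{2 A}{7} + \frac{2 R}{7}$ ($s{\left(R,A \right)} = \frac{2 \left(\left(A + 58\right) + R\right)}{7} = \frac{2 \left(\left(58 + A\right) + R\right)}{7} = \frac{2 \left(58 + A + R\right)}{7} = \frac{116}{7} + \frac{2 A}{7} + \frac{2 R}{7}$)
$\sqrt{s{\left(90,28 \right)} + 33219} = \sqrt{\left(\frac{116}{7} + \frac{2}{7} \cdot 28 + \frac{2}{7} \cdot 90\right) + 33219} = \sqrt{\left(\frac{116}{7} + 8 + \frac{180}{7}\right) + 33219} = \sqrt{\frac{352}{7} + 33219} = \sqrt{\frac{232885}{7}} = \frac{\sqrt{1630195}}{7}$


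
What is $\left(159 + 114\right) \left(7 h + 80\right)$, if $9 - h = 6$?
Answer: $27573$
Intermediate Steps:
$h = 3$ ($h = 9 - 6 = 3$)
$\left(159 + 114\right) \left(7 h + 80\right) = \left(159 + 114\right) \left(7 \cdot 3 + 80\right) = 273 \left(21 + 80\right) = 273 \cdot 101 = 27573$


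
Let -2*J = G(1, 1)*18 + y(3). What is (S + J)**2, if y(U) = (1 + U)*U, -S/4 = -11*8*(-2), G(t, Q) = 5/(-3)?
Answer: 483025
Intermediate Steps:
G(t, Q) = -5/3 (G(t, Q) = 5*(-1/3) = -5/3)
S = -704 (S = -(-4)*(11*8)*(-2) = -(-4)*88*(-2) = -(-4)*(-176) = -4*176 = -704)
y(U) = U*(1 + U)
J = 9 (J = -(-5/3*18 + 3*(1 + 3))/2 = -(-30 + 3*4)/2 = -(-30 + 12)/2 = -1/2*(-18) = 9)
(S + J)**2 = (-704 + 9)**2 = (-695)**2 = 483025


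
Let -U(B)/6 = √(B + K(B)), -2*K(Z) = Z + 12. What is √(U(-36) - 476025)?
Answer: √(-476025 - 12*I*√6) ≈ 0.021 - 689.95*I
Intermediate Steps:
K(Z) = -6 - Z/2 (K(Z) = -(Z + 12)/2 = -(12 + Z)/2 = -6 - Z/2)
U(B) = -6*√(-6 + B/2) (U(B) = -6*√(B + (-6 - B/2)) = -6*√(-6 + B/2))
√(U(-36) - 476025) = √(-3*√(-24 + 2*(-36)) - 476025) = √(-3*√(-24 - 72) - 476025) = √(-12*I*√6 - 476025) = √(-476025 - 12*I*√6)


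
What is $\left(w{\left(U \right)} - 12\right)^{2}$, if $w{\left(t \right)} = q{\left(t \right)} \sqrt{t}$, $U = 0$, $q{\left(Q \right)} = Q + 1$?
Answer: $144$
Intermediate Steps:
$q{\left(Q \right)} = 1 + Q$
$w{\left(t \right)} = \sqrt{t} \left(1 + t\right)$ ($w{\left(t \right)} = \left(1 + t\right) \sqrt{t} = \sqrt{t} \left(1 + t\right)$)
$\left(w{\left(U \right)} - 12\right)^{2} = \left(\sqrt{0} \left(1 + 0\right) - 12\right)^{2} = \left(0 \cdot 1 - 12\right)^{2} = \left(0 - 12\right)^{2} = \left(-12\right)^{2} = 144$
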